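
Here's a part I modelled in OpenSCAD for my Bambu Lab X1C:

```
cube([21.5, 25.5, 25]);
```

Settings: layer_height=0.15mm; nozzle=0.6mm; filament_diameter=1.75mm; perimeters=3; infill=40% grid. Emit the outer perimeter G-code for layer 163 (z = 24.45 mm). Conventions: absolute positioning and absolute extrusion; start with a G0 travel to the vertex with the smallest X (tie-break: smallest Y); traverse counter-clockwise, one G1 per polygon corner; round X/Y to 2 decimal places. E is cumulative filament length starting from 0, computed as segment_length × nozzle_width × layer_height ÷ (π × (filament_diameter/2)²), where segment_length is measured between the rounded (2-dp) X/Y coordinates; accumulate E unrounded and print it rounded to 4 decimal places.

At z = 24.45 mm: the cube is present — its section is the full 21.5×25.5 rectangle. The outline is a single polygon with 4 vertices. Extrusion per mm of travel: 0.6 × 0.15 / (π × 0.875²) = 0.037418. Accumulating E over each segment gives final E = 3.5173.

G0 X0.00 Y0.00 Z24.45
G1 X21.50 Y0.00 E0.8045
G1 X21.50 Y25.50 E1.7586
G1 X0.00 Y25.50 E2.5631
G1 X0.00 Y0.00 E3.5173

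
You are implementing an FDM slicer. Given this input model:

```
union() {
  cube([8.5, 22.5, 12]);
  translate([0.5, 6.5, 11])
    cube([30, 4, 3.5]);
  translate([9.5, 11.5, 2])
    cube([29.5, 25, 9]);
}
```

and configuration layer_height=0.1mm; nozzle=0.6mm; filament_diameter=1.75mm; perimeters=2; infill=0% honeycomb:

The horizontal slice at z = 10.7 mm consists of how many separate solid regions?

2

At z = 10.7 mm: the 8.5×22.5 cube contributes its full rectangle; the cube at (0.5, 6.5) does not reach this height (z outside [11, 14.5]); the cube at (9.5, 11.5) is present — its section is the full 29.5×25 rectangle; Combining (union): the 2 present regions are separate (no shared area or edge), so areas and boundary lengths simply add and each stays a separate island — 2 connected regions. The result has 2 disconnected regions.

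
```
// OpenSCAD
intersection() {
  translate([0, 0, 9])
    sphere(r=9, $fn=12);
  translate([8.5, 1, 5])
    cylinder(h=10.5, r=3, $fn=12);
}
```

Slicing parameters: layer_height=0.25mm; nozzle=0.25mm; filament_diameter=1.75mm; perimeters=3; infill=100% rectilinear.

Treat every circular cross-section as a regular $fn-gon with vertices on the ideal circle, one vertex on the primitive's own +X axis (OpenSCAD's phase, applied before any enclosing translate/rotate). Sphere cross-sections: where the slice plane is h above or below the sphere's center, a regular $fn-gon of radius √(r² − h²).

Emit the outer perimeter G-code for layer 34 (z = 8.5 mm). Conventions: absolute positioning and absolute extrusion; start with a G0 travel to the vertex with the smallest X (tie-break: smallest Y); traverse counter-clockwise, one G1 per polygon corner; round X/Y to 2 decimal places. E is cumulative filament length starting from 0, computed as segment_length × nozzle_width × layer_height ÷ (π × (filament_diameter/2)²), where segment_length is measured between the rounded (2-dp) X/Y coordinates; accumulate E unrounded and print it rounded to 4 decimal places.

G0 X5.50 Y1.00 Z8.50
G1 X5.90 Y-0.50 E0.0403
G1 X7.00 Y-1.60 E0.0808
G1 X8.45 Y-1.99 E0.1198
G1 X8.99 Y0.00 E0.1734
G1 X7.95 Y3.85 E0.2770
G1 X7.00 Y3.60 E0.3025
G1 X5.90 Y2.50 E0.3429
G1 X5.50 Y1.00 E0.3833

At z = 8.5 mm: the r=9 sphere slices to a regular 12-gon of circumradius 8.986 (√(r²−h²) with h=0.5 from center); the r=3 cylinder at (8.5, 1) gives a regular 12-gon of circumradius 3 (constant along its height); Keeping only the common overlap: the r=3 cylinder at (8.5, 1) partially overlaps the r=9 sphere; clipping to the common part keeps 13.78 mm² — 1 connected region. The outline is a single polygon with 8 vertices. Extrusion per mm of travel: 0.25 × 0.25 / (π × 0.875²) = 0.025984. Accumulating E over each segment gives final E = 0.3833.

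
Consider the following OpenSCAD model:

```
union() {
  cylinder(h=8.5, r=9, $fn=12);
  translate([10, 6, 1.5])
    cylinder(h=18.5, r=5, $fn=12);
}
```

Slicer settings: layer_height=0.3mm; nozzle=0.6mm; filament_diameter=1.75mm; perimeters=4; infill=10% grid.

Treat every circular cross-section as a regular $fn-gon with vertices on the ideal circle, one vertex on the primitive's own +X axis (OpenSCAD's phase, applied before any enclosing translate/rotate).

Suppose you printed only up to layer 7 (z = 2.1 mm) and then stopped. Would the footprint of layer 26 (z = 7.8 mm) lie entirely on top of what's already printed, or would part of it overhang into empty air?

entirely on top

Compare the two slices. At z = 2.1: the r=9 cylinder contributes a regular 12-gon of circumradius 9 (area = (12/2)·9.000²·sin(360°/12) = 243.00 mm²); the r=5 cylinder at (10, 6) contributes a regular 12-gon of circumradius 5 (area = (12/2)·5.000²·sin(360°/12) = 75.00 mm²); Merging all regions: the regions partially overlap — summed areas 318.00 mm² minus the doubly-counted overlap 9.13 mm² gives 308.87 mm² — area = 308.87 mm². At z = 7.8: the r=9 cylinder contributes a regular 12-gon of circumradius 9 (area = (12/2)·9.000²·sin(360°/12) = 243.00 mm²); the r=5 cylinder at (10, 6) gives a regular 12-gon of circumradius 5 (constant along its height) (area = (12/2)·5.000²·sin(360°/12) = 75.00 mm²); Merging all regions: the regions partially overlap — summed areas 318.00 mm² minus the doubly-counted overlap 9.13 mm² gives 308.87 mm² — area = 308.87 mm². Checking containment: the cross-section at z = 7.8 is a subset of the cross-section at z = 2.1.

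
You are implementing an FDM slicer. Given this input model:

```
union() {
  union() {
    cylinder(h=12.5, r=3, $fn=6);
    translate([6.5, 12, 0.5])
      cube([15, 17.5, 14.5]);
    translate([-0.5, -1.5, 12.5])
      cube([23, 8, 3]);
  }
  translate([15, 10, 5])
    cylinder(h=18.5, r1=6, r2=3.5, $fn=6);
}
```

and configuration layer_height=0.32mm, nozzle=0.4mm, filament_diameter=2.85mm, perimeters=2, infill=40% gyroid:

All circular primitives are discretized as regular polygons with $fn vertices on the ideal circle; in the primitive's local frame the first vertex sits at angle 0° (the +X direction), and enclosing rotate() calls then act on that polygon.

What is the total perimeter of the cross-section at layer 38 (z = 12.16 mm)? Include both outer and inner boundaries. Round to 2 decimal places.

At z = 12.16 mm: the r=3 cylinder contributes a regular 6-gon of circumradius 3 (perimeter = 2·6·3.000·sin(180°/6) = 18.00 mm); the cube at (6.5, 12) (footprint 15×17.5) is included at this height (perimeter 65.00 mm); the cube at (-0.5, -1.5) does not reach this height (z outside [12.5, 15.5]); Taking the union: the 2 present regions are separate (no shared area or edge), so areas and boundary lengths simply add and each stays a separate island — boundary = 83.00 mm; the cone at (15, 10): at t=0.387 of its height the radius interpolates to r₁+(r₂−r₁)t = 5.032, giving a regular 6-gon of that circumradius (perimeter = 2·6·5.032·sin(180°/6) = 30.19 mm); Taking the union: the regions partially overlap (shared area 15.08 mm²), so the edge portions inside another operand are dropped and the merged outline is re-measured after clipping — boundary = 94.96 mm. Overall, the cross-section has 2 separate islands. Total boundary length (outer) = 94.96 mm.

94.96 mm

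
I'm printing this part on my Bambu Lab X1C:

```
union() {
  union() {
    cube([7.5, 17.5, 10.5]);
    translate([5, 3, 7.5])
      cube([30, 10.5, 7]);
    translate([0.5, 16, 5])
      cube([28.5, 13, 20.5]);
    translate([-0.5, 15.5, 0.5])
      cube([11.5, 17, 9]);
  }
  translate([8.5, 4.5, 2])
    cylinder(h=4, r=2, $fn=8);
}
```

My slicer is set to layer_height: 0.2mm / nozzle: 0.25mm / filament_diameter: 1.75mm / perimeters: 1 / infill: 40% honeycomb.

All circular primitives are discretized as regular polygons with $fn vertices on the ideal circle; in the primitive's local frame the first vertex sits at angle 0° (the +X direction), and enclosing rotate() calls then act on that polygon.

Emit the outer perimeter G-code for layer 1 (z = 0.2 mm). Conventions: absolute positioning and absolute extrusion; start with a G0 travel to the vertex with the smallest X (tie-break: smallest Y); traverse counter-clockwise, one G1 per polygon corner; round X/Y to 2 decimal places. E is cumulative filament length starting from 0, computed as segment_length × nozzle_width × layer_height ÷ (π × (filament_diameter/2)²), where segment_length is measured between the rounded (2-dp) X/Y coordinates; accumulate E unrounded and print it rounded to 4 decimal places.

At z = 0.2 mm: the cube is present — its section is the full 7.5×17.5 rectangle; the cube at (5, 3) is absent (z outside [7.5, 14.5]); the cube at (0.5, 16) is not intersected at this z (z outside [5, 25.5]); the cube at (-0.5, 15.5) is absent (z outside [0.5, 9.5]); Merging all regions: only the 7.5×17.5 cube is present, so the union is just that shape — 1 connected region; the cylinder at (8.5, 4.5) is not intersected at this z (z outside [2, 6]); Combining (union): only the result so far is present, so the union is just that shape — 1 connected region. The outline is a single polygon with 4 vertices. Extrusion per mm of travel: 0.25 × 0.2 / (π × 0.875²) = 0.020788. Accumulating E over each segment gives final E = 1.0394.

G0 X0.00 Y0.00 Z0.20
G1 X7.50 Y0.00 E0.1559
G1 X7.50 Y17.50 E0.5197
G1 X0.00 Y17.50 E0.6756
G1 X0.00 Y0.00 E1.0394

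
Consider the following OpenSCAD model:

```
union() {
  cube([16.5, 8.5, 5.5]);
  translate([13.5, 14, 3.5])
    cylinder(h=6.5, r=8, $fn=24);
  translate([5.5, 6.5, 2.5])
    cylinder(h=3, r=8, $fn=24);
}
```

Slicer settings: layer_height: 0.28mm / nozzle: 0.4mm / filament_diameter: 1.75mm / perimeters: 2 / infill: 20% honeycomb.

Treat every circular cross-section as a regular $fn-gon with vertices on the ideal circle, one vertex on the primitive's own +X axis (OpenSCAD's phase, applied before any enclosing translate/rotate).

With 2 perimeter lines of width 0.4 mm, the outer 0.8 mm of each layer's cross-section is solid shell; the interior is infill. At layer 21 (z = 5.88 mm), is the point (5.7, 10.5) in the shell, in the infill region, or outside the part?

outside

At z = 5.88 mm: the cube is not intersected at this z (z outside [0, 5.5]); the r=8 cylinder at (13.5, 14) gives a regular 24-gon of circumradius 8 (constant along its height); the cylinder at (5.5, 6.5) is absent (z outside [2.5, 5.5]); Combining (union): only the r=8 cylinder at (13.5, 14) is present, so the union is just that shape — 1 connected region. Overall, the cross-section is a single solid region. The nearest boundary edge runs (5.77, 11.93)→(6.57, 10.00); distance from the point to it = 0.61 mm. The point is not inside any of the regions above, so it lies outside the cross-section (0.61 mm from the nearest boundary).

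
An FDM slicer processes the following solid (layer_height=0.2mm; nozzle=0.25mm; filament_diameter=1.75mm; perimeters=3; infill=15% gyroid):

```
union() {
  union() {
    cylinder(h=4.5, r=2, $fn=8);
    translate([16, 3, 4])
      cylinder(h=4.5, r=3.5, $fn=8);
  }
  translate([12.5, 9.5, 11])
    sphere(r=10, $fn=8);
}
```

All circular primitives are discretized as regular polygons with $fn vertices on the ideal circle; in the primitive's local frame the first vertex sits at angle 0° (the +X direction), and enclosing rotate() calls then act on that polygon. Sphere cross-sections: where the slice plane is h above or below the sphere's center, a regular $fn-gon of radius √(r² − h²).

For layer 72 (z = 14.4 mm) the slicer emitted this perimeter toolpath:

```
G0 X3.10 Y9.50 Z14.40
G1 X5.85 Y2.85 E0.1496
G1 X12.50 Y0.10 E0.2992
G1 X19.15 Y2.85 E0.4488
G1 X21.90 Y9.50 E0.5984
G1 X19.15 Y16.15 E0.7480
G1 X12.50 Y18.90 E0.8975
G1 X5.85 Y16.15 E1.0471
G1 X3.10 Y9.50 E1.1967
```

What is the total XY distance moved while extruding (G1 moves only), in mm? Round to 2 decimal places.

Sum the Euclidean lengths of each G1 segment: total = 57.57 mm.

57.57 mm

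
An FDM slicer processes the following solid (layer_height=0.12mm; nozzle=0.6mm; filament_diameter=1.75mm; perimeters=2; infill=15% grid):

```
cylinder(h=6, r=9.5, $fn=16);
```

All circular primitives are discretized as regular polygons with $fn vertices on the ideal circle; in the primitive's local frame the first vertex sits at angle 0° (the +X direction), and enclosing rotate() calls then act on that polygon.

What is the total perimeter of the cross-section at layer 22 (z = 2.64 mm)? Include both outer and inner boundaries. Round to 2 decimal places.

At z = 2.64 mm: the r=9.5 cylinder gives a regular 16-gon of circumradius 9.5 (constant along its height) (perimeter = 2·16·9.500·sin(180°/16) = 59.31 mm). Overall, the cross-section is a single solid region. Total boundary length (outer) = 59.31 mm.

59.31 mm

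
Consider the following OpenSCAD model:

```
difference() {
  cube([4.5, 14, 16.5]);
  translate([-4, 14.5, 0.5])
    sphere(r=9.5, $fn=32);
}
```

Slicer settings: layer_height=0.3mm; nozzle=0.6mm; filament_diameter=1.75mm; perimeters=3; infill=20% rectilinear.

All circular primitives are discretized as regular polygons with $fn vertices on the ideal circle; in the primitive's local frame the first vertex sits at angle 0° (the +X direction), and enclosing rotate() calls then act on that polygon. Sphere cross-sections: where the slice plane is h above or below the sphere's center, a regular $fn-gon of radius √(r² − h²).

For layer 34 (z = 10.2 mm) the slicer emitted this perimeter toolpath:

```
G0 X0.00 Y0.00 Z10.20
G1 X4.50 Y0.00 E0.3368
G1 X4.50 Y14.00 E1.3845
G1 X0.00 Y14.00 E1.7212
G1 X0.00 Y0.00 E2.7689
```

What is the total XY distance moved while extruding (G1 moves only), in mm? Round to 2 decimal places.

37.00 mm

Sum the Euclidean lengths of each G1 segment: total = 37.00 mm.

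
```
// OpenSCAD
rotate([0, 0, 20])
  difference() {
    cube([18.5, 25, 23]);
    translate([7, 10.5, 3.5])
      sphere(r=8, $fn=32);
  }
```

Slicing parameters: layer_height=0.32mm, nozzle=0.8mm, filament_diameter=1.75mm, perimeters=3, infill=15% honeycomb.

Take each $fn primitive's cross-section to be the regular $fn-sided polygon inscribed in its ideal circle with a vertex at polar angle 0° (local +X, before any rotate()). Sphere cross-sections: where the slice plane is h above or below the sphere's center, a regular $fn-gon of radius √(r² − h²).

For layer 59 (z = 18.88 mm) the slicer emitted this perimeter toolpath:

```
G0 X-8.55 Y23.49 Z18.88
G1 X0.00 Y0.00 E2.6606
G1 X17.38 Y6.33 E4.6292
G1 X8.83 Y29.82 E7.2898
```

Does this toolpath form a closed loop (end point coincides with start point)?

no

Start point (G0): (-8.55, 23.49). End point (last G1): the path does not return to the start — open.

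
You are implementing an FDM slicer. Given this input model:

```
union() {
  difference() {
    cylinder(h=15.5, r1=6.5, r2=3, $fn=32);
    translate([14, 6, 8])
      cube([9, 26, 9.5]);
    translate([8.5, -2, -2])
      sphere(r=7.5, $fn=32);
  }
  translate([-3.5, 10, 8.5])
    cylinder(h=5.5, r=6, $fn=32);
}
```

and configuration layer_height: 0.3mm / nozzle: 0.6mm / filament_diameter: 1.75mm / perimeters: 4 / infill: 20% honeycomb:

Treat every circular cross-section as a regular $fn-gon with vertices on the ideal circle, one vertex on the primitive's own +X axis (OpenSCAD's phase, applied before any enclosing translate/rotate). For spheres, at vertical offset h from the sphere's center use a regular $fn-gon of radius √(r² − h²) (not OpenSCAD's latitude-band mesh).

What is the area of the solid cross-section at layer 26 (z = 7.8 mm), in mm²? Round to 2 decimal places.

70.09 mm²

At z = 7.8 mm: the cone: at t=0.503 of its height the radius interpolates to r₁+(r₂−r₁)t = 4.739, giving a regular 32-gon of that circumradius (area = (32/2)·4.739²·sin(360°/32) = 70.09 mm²); the cube at (14, 6) is absent (z outside [8, 17.5]); the sphere at (8.5, -2) is absent (|z−center|=9.800 > r=7.5); Subtracting the remaining from the first: none of the subtracted shapes is present at this height, so the cone is unchanged — area = 70.09 mm²; the cylinder at (-3.5, 10) does not reach this height (z outside [8.5, 14]); Taking the union: only that combined region is present, so the union is just that shape — area = 70.09 mm². Overall, the cross-section is a single solid region. Net area = 70.09 mm².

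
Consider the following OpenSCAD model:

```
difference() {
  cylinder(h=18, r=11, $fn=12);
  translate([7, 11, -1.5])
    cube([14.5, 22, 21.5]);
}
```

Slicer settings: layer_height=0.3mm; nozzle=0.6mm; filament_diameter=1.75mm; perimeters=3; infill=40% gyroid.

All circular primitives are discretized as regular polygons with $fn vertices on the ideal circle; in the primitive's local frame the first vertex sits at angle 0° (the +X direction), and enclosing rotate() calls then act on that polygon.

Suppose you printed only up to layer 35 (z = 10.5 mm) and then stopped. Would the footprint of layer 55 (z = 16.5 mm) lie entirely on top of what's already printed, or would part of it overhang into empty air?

Compare the two slices. At z = 10.5: the cylinder: section is a regular 12-gon, circumradius r=11 (area = (12/2)·11.000²·sin(360°/12) = 363.00 mm²); the cube at (7, 11) is present — its section is the full 14.5×22 rectangle (area 319.00 mm²); Subtracting the remaining from the first: starting from the r=11 cylinder (363.00 mm²), the 14.5×22 cube at (7, 11) misses the remaining region (no effect) — area = 363.00 mm². At z = 16.5: the r=11 cylinder gives a regular 12-gon of circumradius 11 (constant along its height) (area = (12/2)·11.000²·sin(360°/12) = 363.00 mm²); the cube at (7, 11) is present — its section is the full 14.5×22 rectangle (area 319.00 mm²); Subtracting the remaining from the first: starting from the r=11 cylinder (363.00 mm²), the 14.5×22 cube at (7, 11) misses the remaining region (no effect) — area = 363.00 mm². Checking containment: the cross-section at z = 16.5 is a subset of the cross-section at z = 10.5.

entirely on top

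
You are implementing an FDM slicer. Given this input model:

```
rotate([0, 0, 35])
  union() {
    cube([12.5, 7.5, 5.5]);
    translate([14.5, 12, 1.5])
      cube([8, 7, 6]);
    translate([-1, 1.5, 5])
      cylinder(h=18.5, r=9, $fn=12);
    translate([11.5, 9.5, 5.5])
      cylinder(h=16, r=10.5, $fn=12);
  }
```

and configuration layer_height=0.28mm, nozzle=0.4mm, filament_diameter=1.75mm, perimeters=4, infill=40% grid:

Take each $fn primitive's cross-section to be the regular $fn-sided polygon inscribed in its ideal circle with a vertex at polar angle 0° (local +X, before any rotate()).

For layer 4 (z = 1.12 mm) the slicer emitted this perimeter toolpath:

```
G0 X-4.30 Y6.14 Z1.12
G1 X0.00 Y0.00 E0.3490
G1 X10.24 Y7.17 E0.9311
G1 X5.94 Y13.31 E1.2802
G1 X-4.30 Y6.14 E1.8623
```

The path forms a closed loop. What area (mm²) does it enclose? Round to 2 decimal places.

Apply the shoelace formula to the sequence of (X, Y) vertices; enclosed area = 93.70 mm².

93.70 mm²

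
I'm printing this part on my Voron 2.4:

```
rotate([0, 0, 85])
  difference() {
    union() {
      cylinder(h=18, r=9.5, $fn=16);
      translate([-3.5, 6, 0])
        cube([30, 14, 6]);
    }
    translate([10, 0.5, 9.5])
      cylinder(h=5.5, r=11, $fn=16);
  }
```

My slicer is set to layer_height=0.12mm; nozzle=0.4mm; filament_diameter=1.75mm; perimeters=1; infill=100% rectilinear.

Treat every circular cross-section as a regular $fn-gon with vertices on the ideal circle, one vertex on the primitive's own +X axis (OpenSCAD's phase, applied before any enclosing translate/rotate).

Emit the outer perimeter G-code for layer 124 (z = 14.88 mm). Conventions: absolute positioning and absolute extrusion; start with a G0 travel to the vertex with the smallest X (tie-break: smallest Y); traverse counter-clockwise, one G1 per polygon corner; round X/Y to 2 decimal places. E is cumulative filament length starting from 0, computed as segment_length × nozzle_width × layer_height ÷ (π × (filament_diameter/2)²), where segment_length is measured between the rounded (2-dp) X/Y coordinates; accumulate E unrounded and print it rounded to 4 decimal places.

At z = 14.88 mm: the r=9.5 cylinder contributes a regular 16-gon of circumradius 9.5; the cube at (-3.5, 6) is not intersected at this z (z outside [0, 6]); Merging all regions: only the r=9.5 cylinder is present, so the union is just that shape — 1 connected region; the r=11 cylinder at (10, 0.5) gives a regular 16-gon of circumradius 11 (constant along its height); Subtracting the remaining from the first: starting from that combined region, the r=11 cylinder at (10, 0.5) partially overlaps it — only the 126.91 mm² overlap (of its 370.44 mm²) is removed, clipping the outline — 1 connected region; (rotated 85° about Z; rotation is an isometry so areas/perimeters/island counts are preserved). The outline is a single polygon with 17 vertices. Extrusion per mm of travel: 0.4 × 0.12 / (π × 0.875²) = 0.019956. Accumulating E over each segment gives final E = 1.1471.

G0 X-9.46 Y0.83 Z14.88
G1 X-9.06 Y-2.86 E0.0741
G1 X-7.28 Y-6.11 E0.1480
G1 X-4.39 Y-8.43 E0.2220
G1 X-0.83 Y-9.46 E0.2959
G1 X2.86 Y-9.06 E0.3700
G1 X6.11 Y-7.28 E0.4439
G1 X8.43 Y-4.39 E0.5179
G1 X9.46 Y-0.83 E0.5919
G1 X9.06 Y2.86 E0.6659
G1 X8.82 Y3.29 E0.6758
G1 X7.44 Y1.58 E0.7196
G1 X3.68 Y-0.49 E0.8053
G1 X-0.59 Y-0.95 E0.8910
G1 X-4.71 Y0.25 E0.9766
G1 X-8.05 Y2.93 E1.0621
G1 X-8.57 Y3.88 E1.0837
G1 X-9.46 Y0.83 E1.1471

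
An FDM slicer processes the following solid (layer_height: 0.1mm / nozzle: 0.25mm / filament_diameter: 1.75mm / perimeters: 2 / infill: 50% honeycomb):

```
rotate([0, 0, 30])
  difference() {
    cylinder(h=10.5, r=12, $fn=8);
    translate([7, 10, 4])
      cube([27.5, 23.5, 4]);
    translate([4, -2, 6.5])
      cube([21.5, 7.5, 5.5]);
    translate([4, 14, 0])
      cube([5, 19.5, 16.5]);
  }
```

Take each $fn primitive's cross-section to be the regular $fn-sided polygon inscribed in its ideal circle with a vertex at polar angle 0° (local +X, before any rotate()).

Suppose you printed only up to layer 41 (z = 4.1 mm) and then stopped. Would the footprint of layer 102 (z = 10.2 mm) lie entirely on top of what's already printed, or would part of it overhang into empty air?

entirely on top

Compare the two slices. At z = 4.1: the cylinder: section is a regular 8-gon, circumradius r=12 (area = (8/2)·12.000²·sin(360°/8) = 407.29 mm²); the 27.5×23.5 cube at (7, 10) contributes its full rectangle (area 646.25 mm²); the cube at (4, -2) is absent (z outside [6.5, 12]); the 5×19.5 cube at (4, 14) contributes its full rectangle (area 97.50 mm²); Taking the first minus the rest: starting from the r=12 cylinder (407.29 mm²), the 27.5×23.5 cube at (7, 10) misses the remaining region (no effect); the 5×19.5 cube at (4, 14) misses the remaining region (no effect) — area = 407.29 mm²; (whole slice rotated 30° about Z — lengths, areas and connectivity unchanged). At z = 10.2: the cylinder: section is a regular 8-gon, circumradius r=12 (area = (8/2)·12.000²·sin(360°/8) = 407.29 mm²); the cube at (7, 10) does not reach this height (z outside [4, 8]); the cube at (4, -2) is present — its section is the full 21.5×7.5 rectangle (area 161.25 mm²); the cube at (4, 14) is present — its section is the full 5×19.5 rectangle (area 97.50 mm²); After the difference (first − rest): starting from the r=12 cylinder (407.29 mm²), the 21.5×7.5 cube at (4, -2) partially overlaps it — only the 52.91 mm² overlap (of its 161.25 mm²) is removed, clipping the outline; the 5×19.5 cube at (4, 14) misses the remaining region (no effect) — area = 354.39 mm²; (whole slice rotated 30° about Z — lengths, areas and connectivity unchanged). Checking containment: the cross-section at z = 10.2 is a subset of the cross-section at z = 4.1.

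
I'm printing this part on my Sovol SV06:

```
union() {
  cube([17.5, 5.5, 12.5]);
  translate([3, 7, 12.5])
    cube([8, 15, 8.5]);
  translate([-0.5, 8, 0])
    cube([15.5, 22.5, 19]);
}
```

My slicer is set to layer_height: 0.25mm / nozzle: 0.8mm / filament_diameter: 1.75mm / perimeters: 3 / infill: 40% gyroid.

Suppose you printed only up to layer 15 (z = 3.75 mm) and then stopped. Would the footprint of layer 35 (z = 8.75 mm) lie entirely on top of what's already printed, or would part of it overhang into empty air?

Compare the two slices. At z = 3.75: the cube (footprint 17.5×5.5) is included at this height (area 96.25 mm²); the cube at (3, 7) does not reach this height (z outside [12.5, 21]); the cube at (-0.5, 8) (footprint 15.5×22.5) is included at this height (area 348.75 mm²); Combining (union): the 2 present regions are separate (no shared area or edge), so areas and boundary lengths simply add and each stays a separate island — area = 445.00 mm². At z = 8.75: the cube is present — its section is the full 17.5×5.5 rectangle (area 96.25 mm²); the cube at (3, 7) is not intersected at this z (z outside [12.5, 21]); the cube at (-0.5, 8) is present — its section is the full 15.5×22.5 rectangle (area 348.75 mm²); Merging all regions: the 2 present regions are separate (no shared area or edge), so areas and boundary lengths simply add and each stays a separate island — area = 445.00 mm². Checking containment: the cross-section at z = 8.75 is a subset of the cross-section at z = 3.75.

entirely on top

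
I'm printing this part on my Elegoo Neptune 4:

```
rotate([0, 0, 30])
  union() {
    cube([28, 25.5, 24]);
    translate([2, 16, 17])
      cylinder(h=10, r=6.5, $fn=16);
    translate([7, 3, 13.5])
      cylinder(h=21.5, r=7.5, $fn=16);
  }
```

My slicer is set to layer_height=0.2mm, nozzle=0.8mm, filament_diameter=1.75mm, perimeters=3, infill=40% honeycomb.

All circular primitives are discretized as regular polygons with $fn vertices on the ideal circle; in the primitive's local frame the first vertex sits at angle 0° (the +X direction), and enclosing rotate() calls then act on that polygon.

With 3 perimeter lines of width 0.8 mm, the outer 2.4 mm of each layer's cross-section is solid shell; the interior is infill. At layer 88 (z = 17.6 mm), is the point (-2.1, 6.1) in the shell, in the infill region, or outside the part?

shell

At z = 17.6 mm: the cube (footprint 28×25.5) is included at this height; the r=6.5 cylinder at (2, 16) gives a regular 16-gon of circumradius 6.5 (constant along its height); the r=7.5 cylinder at (7, 3) gives a regular 16-gon of circumradius 7.5 (constant along its height); Combining (union): the regions partially overlap (shared area 217.93 mm²), so overlapping operands fuse into one piece — 1 connected region; (rotated 30° about Z; rotation is an isometry so areas/perimeters/island counts are preserved). Overall, the cross-section is a single solid region. Undo the 30° rotation: the query point maps to (1.231, 6.333) in the un-rotated model frame. The nearest boundary edge runs (0.00, 5.51)→(0.00, 9.90); distance from the point to it = 1.23 mm. The point is inside the cross-section, 1.23 mm from the nearest boundary — within the 2.4 mm shell band (3 × 0.8).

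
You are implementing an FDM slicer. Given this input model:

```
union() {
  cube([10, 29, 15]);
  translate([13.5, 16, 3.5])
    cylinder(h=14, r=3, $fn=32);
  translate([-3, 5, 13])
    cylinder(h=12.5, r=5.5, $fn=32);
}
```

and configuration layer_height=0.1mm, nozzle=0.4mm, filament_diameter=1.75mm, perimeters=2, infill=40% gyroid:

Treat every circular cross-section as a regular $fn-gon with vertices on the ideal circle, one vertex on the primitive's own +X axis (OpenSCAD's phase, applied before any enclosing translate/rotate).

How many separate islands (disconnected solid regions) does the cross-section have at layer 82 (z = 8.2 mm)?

2

At z = 8.2 mm: the cube is present — its section is the full 10×29 rectangle; the r=3 cylinder at (13.5, 16) contributes a regular 32-gon of circumradius 3; the cylinder at (-3, 5) is not intersected at this z (z outside [13, 25.5]); Taking the union: the 2 present regions are separate (no shared area or edge), so areas and boundary lengths simply add and each stays a separate island — 2 connected regions. Overall, the cross-section has 2 separate islands. Island count = 2.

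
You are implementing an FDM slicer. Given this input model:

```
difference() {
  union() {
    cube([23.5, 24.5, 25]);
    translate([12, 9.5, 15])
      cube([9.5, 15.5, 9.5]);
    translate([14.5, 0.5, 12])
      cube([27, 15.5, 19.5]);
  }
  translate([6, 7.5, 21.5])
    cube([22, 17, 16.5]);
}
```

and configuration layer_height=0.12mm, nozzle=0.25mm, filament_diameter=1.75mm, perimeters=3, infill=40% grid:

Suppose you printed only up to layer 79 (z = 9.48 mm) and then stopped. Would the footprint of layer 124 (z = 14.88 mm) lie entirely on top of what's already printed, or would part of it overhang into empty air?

part overhangs

Compare the two slices. At z = 9.48: the cube (footprint 23.5×24.5) is included at this height (area 575.75 mm²); the cube at (12, 9.5) is not intersected at this z (z outside [15, 24.5]); the cube at (14.5, 0.5) is absent (z outside [12, 31.5]); Combining (union): only the 23.5×24.5 cube is present, so the union is just that shape — area = 575.75 mm²; the cube at (6, 7.5) is absent (z outside [21.5, 38]); Subtracting the remaining from the first: none of the subtracted shapes is present at this height, so that combined region is unchanged — area = 575.75 mm². At z = 14.88: the cube is present — its section is the full 23.5×24.5 rectangle (area 575.75 mm²); the cube at (12, 9.5) is absent (z outside [15, 24.5]); the 27×15.5 cube at (14.5, 0.5) contributes its full rectangle (area 418.50 mm²); Taking the union: the regions partially overlap — summed areas 994.25 mm² minus the doubly-counted overlap 139.50 mm² gives 854.75 mm² — area = 854.75 mm²; the cube at (6, 7.5) does not reach this height (z outside [21.5, 38]); After the difference (first − rest): none of the subtracted shapes is present at this height, so the result so far is unchanged — area = 854.75 mm². Checking containment: at z = 14.88 the cross-section extends beyond the z = 9.48 cross-section by about 279.00 mm².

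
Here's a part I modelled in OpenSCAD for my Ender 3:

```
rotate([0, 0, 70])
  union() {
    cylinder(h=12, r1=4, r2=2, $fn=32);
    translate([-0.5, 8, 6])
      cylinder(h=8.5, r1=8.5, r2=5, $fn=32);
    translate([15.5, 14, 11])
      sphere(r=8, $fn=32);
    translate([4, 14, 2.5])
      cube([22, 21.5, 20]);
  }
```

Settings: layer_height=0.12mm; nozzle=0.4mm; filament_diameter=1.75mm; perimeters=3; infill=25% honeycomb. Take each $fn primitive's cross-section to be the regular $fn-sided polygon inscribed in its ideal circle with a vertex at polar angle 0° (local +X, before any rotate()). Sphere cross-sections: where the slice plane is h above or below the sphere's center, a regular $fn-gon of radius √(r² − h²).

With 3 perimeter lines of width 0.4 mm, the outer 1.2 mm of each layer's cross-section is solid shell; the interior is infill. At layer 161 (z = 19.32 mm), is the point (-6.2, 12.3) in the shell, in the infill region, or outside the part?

outside

At z = 19.32 mm: the cone is not intersected at this z (z outside [0, 12]); the cone at (-0.5, 8) does not reach this height (z outside [6, 14.5]); the sphere at (15.5, 14) is absent (|z−center|=8.320 > r=8); the cube at (4, 14) (footprint 22×21.5) is included at this height; Taking the union: only the 22×21.5 cube at (4, 14) is present, so the union is just that shape — 1 connected region; (rotated 70° about Z; rotation is an isometry so areas/perimeters/island counts are preserved). Overall, the cross-section is a single solid region. Undo the 70° rotation: the query point maps to (9.438, 10.033) in the un-rotated model frame. The nearest boundary edge runs (4.00, 14.00)→(26.00, 14.00); distance from the point to it = 3.97 mm. The point is not inside any of the regions above, so it lies outside the cross-section (3.97 mm from the nearest boundary).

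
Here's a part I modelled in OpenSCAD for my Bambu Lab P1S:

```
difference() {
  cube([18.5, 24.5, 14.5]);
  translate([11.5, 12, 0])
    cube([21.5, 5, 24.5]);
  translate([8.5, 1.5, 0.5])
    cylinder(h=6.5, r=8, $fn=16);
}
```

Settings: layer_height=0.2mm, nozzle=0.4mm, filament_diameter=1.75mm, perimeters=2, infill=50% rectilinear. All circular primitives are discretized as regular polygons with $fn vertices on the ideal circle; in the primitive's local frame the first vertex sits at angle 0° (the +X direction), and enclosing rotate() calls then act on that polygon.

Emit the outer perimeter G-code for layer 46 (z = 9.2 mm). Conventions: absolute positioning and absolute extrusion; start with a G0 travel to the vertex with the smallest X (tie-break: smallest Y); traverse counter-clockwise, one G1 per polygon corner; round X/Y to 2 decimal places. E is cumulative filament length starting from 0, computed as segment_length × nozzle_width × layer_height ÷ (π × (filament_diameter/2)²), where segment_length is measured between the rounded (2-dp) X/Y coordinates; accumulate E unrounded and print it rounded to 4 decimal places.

At z = 9.2 mm: the cube is present — its section is the full 18.5×24.5 rectangle; the 21.5×5 cube at (11.5, 12) contributes its full rectangle; the cylinder at (8.5, 1.5) is not intersected at this z (z outside [0.5, 7]); After the difference (first − rest): starting from the 18.5×24.5 cube, the 21.5×5 cube at (11.5, 12) partially overlaps it — only the 35.00 mm² overlap (of its 107.50 mm²) is removed, clipping the outline — 1 connected region. The outline is a single polygon with 8 vertices. Extrusion per mm of travel: 0.4 × 0.2 / (π × 0.875²) = 0.033260. Accumulating E over each segment gives final E = 3.3260.

G0 X0.00 Y0.00 Z9.20
G1 X18.50 Y0.00 E0.6153
G1 X18.50 Y12.00 E1.0144
G1 X11.50 Y12.00 E1.2473
G1 X11.50 Y17.00 E1.4136
G1 X18.50 Y17.00 E1.6464
G1 X18.50 Y24.50 E1.8958
G1 X0.00 Y24.50 E2.5111
G1 X0.00 Y0.00 E3.3260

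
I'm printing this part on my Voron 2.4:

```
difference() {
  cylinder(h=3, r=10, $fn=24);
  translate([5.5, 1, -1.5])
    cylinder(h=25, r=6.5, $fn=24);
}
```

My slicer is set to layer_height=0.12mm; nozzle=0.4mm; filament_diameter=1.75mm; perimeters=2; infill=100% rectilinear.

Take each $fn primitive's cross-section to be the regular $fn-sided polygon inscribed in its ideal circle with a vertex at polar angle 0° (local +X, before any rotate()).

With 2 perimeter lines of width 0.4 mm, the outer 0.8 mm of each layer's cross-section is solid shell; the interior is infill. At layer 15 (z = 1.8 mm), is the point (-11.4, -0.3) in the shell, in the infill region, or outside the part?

outside

At z = 1.8 mm: the r=10 cylinder gives a regular 24-gon of circumradius 10 (constant along its height); the r=6.5 cylinder at (5.5, 1) contributes a regular 24-gon of circumradius 6.5; Subtracting the remaining from the first: starting from the r=10 cylinder, the r=6.5 cylinder at (5.5, 1) partially overlaps it — only the 111.63 mm² overlap (of its 131.22 mm²) is removed, clipping the outline — 1 connected region. Overall, the cross-section is a single solid region. The nearest boundary edge runs (-9.66, -2.59)→(-10.00, 0.00); distance from the point to it = 1.43 mm. The point is not inside any of the regions above, so it lies outside the cross-section (1.43 mm from the nearest boundary).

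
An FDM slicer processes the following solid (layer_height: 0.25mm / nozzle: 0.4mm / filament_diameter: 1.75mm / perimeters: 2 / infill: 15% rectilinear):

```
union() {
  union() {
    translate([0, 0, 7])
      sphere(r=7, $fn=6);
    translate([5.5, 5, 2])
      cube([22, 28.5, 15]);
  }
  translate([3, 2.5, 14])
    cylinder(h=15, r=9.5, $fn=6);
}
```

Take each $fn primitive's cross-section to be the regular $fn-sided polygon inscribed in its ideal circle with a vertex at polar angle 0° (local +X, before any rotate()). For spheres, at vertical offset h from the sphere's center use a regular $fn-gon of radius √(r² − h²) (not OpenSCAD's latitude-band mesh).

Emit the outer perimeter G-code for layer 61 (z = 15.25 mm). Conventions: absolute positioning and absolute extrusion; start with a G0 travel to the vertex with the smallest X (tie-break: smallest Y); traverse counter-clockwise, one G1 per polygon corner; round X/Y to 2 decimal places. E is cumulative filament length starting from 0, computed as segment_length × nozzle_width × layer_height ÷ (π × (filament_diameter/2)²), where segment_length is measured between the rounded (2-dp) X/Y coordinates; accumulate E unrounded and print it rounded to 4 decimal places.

G0 X-6.50 Y2.50 Z15.25
G1 X-1.75 Y-5.73 E0.3951
G1 X7.75 Y-5.73 E0.7900
G1 X12.50 Y2.50 E1.1851
G1 X11.06 Y5.00 E1.3050
G1 X27.50 Y5.00 E1.9885
G1 X27.50 Y33.50 E3.1734
G1 X5.50 Y33.50 E4.0881
G1 X5.50 Y10.73 E5.0347
G1 X-1.75 Y10.73 E5.3362
G1 X-6.50 Y2.50 E5.7312

At z = 15.25 mm: the sphere is absent (|z−center|=8.250 > r=7); the 22×28.5 cube at (5.5, 5) contributes its full rectangle; Merging all regions: only the 22×28.5 cube at (5.5, 5) is present, so the union is just that shape — 1 connected region; the r=9.5 cylinder at (3, 2.5) contributes a regular 6-gon of circumradius 9.5; Taking the union: the regions partially overlap (shared area 22.36 mm²), so overlapping operands fuse into one piece — 1 connected region. The outline is a single polygon with 10 vertices. Extrusion per mm of travel: 0.4 × 0.25 / (π × 0.875²) = 0.041575. Accumulating E over each segment gives final E = 5.7312.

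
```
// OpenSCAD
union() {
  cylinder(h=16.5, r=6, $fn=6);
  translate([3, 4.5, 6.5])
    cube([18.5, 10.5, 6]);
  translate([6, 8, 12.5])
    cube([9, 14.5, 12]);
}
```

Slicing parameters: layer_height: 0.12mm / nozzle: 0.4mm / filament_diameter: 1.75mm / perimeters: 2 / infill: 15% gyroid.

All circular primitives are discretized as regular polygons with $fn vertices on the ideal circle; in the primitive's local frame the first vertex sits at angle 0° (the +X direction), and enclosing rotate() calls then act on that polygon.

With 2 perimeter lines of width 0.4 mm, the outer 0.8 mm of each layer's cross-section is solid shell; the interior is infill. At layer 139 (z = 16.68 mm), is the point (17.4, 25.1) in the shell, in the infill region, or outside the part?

At z = 16.68 mm: the cylinder does not reach this height (z outside [0, 16.5]); the cube at (3, 4.5) does not reach this height (z outside [6.5, 12.5]); the cube at (6, 8) (footprint 9×14.5) is included at this height; Merging all regions: only the 9×14.5 cube at (6, 8) is present, so the union is just that shape — 1 connected region. Overall, the cross-section is a single solid region. The nearest boundary edge runs (15.00, 8.00)→(15.00, 22.50); distance from the point to it = 3.54 mm. The point is not inside any of the regions above, so it lies outside the cross-section (3.54 mm from the nearest boundary).

outside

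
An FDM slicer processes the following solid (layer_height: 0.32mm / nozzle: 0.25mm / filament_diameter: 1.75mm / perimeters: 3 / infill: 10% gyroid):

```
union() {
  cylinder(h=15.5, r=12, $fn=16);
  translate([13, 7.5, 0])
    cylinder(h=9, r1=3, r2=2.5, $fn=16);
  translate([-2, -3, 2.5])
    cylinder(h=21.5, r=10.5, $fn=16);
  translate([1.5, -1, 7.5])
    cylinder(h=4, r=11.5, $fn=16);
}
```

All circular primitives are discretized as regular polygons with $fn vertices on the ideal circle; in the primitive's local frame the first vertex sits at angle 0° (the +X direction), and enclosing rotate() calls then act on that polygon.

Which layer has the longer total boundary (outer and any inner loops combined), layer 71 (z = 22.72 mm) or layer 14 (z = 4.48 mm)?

layer 14 (z = 4.48 mm)

Layer 71 (z = 22.72): the cylinder does not reach this height (z outside [0, 15.5]); the cone at (13, 7.5) does not reach this height (z outside [0, 9]); the r=10.5 cylinder at (-2, -3) gives a regular 16-gon of circumradius 10.5 (constant along its height) (perimeter = 2·16·10.500·sin(180°/16) = 65.55 mm); the cylinder at (1.5, -1) is not intersected at this z (z outside [7.5, 11.5]); Combining (union): only the r=10.5 cylinder at (-2, -3) is present, so the union is just that shape — boundary = 65.55 mm. So its perimeter = 65.55 mm. Layer 14 (z = 4.48): the cylinder: section is a regular 16-gon, circumradius r=12 (perimeter = 2·16·12.000·sin(180°/16) = 74.91 mm); the cone at (13, 7.5): at t=0.498 of its height the radius interpolates to r₁+(r₂−r₁)t = 2.751, giving a regular 16-gon of that circumradius (perimeter = 2·16·2.751·sin(180°/16) = 17.17 mm); the r=10.5 cylinder at (-2, -3) contributes a regular 16-gon of circumradius 10.5 (perimeter = 2·16·10.500·sin(180°/16) = 65.55 mm); the cylinder at (1.5, -1) is not intersected at this z (z outside [7.5, 11.5]); Merging all regions: the regions partially overlap (shared area 302.62 mm²), so the edge portions inside another operand are dropped and the merged outline is re-measured after clipping — boundary = 95.28 mm. So its perimeter = 95.28 mm. Layer 14 is larger (95.28 vs 65.55 mm).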